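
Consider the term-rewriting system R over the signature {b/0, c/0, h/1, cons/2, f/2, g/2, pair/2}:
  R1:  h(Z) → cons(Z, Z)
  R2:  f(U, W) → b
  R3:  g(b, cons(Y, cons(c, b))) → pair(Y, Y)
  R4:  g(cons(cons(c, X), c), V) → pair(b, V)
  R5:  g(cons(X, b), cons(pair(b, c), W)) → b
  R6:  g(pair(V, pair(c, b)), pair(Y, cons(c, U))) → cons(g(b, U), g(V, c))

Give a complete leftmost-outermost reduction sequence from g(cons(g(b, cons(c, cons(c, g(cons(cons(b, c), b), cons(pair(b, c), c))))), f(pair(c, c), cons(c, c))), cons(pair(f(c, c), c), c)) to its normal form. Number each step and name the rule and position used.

b

1. g(cons(g(b, cons(c, cons(c, g(cons(cons(b, c), b), cons(pair(b, c), c))))), f(pair(c, c), cons(c, c))), cons(pair(f(c, c), c), c))  →  g(cons(g(b, cons(c, cons(c, b))), f(pair(c, c), cons(c, c))), cons(pair(f(c, c), c), c))   [R5 at 1.1.2.2.2]
2. g(cons(g(b, cons(c, cons(c, b))), f(pair(c, c), cons(c, c))), cons(pair(f(c, c), c), c))  →  g(cons(pair(c, c), f(pair(c, c), cons(c, c))), cons(pair(f(c, c), c), c))   [R3 at 1.1]
3. g(cons(pair(c, c), f(pair(c, c), cons(c, c))), cons(pair(f(c, c), c), c))  →  g(cons(pair(c, c), b), cons(pair(f(c, c), c), c))   [R2 at 1.2]
4. g(cons(pair(c, c), b), cons(pair(f(c, c), c), c))  →  g(cons(pair(c, c), b), cons(pair(b, c), c))   [R2 at 2.1.1]
5. g(cons(pair(c, c), b), cons(pair(b, c), c))  →  b   [R5 at ε]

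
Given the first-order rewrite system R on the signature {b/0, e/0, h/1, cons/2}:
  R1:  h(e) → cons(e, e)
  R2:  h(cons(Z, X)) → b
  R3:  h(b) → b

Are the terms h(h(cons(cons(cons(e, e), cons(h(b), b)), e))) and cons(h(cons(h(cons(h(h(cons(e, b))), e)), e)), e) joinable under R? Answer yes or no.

Reduce t₁ = h(h(cons(cons(cons(e, e), cons(h(b), b)), e))):
1. h(h(cons(cons(cons(e, e), cons(h(b), b)), e)))  →  h(b)   [R2 at 1]
2. h(b)  →  b   [R3 at ε]

Reduce t₂ = cons(h(cons(h(cons(h(h(cons(e, b))), e)), e)), e):
1. cons(h(cons(h(cons(h(h(cons(e, b))), e)), e)), e)  →  cons(b, e)   [R2 at 1]

no — NF(t₁) = b, NF(t₂) = cons(b, e)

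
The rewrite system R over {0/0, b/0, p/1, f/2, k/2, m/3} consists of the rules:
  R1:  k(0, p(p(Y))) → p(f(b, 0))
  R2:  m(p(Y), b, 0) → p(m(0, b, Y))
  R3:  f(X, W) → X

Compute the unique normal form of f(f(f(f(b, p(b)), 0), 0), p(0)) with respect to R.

b

1. f(f(f(f(b, p(b)), 0), 0), p(0))  →  f(f(f(b, p(b)), 0), 0)   [R3 at ε]
2. f(f(f(b, p(b)), 0), 0)  →  f(f(b, p(b)), 0)   [R3 at ε]
3. f(f(b, p(b)), 0)  →  f(b, p(b))   [R3 at ε]
4. f(b, p(b))  →  b   [R3 at ε]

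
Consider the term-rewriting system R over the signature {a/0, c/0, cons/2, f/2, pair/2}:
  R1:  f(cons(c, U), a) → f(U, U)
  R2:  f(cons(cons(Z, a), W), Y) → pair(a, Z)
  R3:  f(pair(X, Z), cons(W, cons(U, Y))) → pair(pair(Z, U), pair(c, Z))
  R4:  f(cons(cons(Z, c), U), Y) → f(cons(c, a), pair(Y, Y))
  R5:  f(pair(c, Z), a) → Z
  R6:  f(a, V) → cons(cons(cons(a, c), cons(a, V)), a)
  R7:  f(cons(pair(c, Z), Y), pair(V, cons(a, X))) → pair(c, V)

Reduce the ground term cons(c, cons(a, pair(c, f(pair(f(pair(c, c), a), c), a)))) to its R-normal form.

1. cons(c, cons(a, pair(c, f(pair(f(pair(c, c), a), c), a))))  →  cons(c, cons(a, pair(c, f(pair(c, c), a))))   [R5 at 2.2.2.1.1]
2. cons(c, cons(a, pair(c, f(pair(c, c), a))))  →  cons(c, cons(a, pair(c, c)))   [R5 at 2.2.2]

cons(c, cons(a, pair(c, c)))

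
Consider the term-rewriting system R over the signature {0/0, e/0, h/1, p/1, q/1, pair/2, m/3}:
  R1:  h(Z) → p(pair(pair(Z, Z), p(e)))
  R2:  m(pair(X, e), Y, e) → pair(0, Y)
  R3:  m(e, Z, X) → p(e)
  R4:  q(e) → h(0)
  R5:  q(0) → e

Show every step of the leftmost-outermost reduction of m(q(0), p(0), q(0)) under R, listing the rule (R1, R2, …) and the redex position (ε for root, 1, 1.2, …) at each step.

p(e)

1. m(q(0), p(0), q(0))  →  m(e, p(0), q(0))   [R5 at 1]
2. m(e, p(0), q(0))  →  p(e)   [R3 at ε]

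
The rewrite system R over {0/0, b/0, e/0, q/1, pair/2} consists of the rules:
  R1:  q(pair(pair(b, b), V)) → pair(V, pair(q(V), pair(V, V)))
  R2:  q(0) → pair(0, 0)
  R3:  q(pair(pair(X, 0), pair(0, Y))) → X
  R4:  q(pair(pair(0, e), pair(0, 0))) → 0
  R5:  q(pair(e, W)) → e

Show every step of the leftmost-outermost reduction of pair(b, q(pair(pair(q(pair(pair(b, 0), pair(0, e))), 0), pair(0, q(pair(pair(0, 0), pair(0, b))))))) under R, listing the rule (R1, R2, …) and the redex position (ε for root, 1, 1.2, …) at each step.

1. pair(b, q(pair(pair(q(pair(pair(b, 0), pair(0, e))), 0), pair(0, q(pair(pair(0, 0), pair(0, b)))))))  →  pair(b, q(pair(pair(b, 0), pair(0, e))))   [R3 at 2]
2. pair(b, q(pair(pair(b, 0), pair(0, e))))  →  pair(b, b)   [R3 at 2]

pair(b, b)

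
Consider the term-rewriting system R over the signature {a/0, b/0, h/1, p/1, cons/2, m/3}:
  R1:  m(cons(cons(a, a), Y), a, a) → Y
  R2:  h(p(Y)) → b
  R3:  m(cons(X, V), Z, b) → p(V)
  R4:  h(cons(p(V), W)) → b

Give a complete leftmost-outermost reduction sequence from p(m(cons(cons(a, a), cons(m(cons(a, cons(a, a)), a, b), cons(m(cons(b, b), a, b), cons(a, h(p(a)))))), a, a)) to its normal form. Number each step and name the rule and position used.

p(cons(p(cons(a, a)), cons(p(b), cons(a, b))))

1. p(m(cons(cons(a, a), cons(m(cons(a, cons(a, a)), a, b), cons(m(cons(b, b), a, b), cons(a, h(p(a)))))), a, a))  →  p(cons(m(cons(a, cons(a, a)), a, b), cons(m(cons(b, b), a, b), cons(a, h(p(a))))))   [R1 at 1]
2. p(cons(m(cons(a, cons(a, a)), a, b), cons(m(cons(b, b), a, b), cons(a, h(p(a))))))  →  p(cons(p(cons(a, a)), cons(m(cons(b, b), a, b), cons(a, h(p(a))))))   [R3 at 1.1]
3. p(cons(p(cons(a, a)), cons(m(cons(b, b), a, b), cons(a, h(p(a))))))  →  p(cons(p(cons(a, a)), cons(p(b), cons(a, h(p(a))))))   [R3 at 1.2.1]
4. p(cons(p(cons(a, a)), cons(p(b), cons(a, h(p(a))))))  →  p(cons(p(cons(a, a)), cons(p(b), cons(a, b))))   [R2 at 1.2.2.2]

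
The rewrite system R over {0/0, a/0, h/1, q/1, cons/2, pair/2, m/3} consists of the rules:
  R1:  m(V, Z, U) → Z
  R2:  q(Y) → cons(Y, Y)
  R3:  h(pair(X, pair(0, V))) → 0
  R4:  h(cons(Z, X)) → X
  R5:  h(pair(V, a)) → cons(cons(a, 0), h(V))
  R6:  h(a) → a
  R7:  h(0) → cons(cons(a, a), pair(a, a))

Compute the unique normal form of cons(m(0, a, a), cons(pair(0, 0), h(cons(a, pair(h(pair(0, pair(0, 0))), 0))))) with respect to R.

1. cons(m(0, a, a), cons(pair(0, 0), h(cons(a, pair(h(pair(0, pair(0, 0))), 0)))))  →  cons(a, cons(pair(0, 0), h(cons(a, pair(h(pair(0, pair(0, 0))), 0)))))   [R1 at 1]
2. cons(a, cons(pair(0, 0), h(cons(a, pair(h(pair(0, pair(0, 0))), 0)))))  →  cons(a, cons(pair(0, 0), pair(h(pair(0, pair(0, 0))), 0)))   [R4 at 2.2]
3. cons(a, cons(pair(0, 0), pair(h(pair(0, pair(0, 0))), 0)))  →  cons(a, cons(pair(0, 0), pair(0, 0)))   [R3 at 2.2.1]

cons(a, cons(pair(0, 0), pair(0, 0)))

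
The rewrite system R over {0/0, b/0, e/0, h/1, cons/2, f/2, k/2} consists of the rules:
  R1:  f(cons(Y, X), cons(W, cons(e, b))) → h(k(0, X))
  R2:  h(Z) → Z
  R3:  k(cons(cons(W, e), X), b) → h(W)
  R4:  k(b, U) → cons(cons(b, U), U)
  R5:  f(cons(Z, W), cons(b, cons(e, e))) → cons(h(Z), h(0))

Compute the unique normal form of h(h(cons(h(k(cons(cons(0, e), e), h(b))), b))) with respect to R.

1. h(h(cons(h(k(cons(cons(0, e), e), h(b))), b)))  →  h(cons(h(k(cons(cons(0, e), e), h(b))), b))   [R2 at ε]
2. h(cons(h(k(cons(cons(0, e), e), h(b))), b))  →  cons(h(k(cons(cons(0, e), e), h(b))), b)   [R2 at ε]
3. cons(h(k(cons(cons(0, e), e), h(b))), b)  →  cons(k(cons(cons(0, e), e), h(b)), b)   [R2 at 1]
4. cons(k(cons(cons(0, e), e), h(b)), b)  →  cons(k(cons(cons(0, e), e), b), b)   [R2 at 1.2]
5. cons(k(cons(cons(0, e), e), b), b)  →  cons(h(0), b)   [R3 at 1]
6. cons(h(0), b)  →  cons(0, b)   [R2 at 1]

cons(0, b)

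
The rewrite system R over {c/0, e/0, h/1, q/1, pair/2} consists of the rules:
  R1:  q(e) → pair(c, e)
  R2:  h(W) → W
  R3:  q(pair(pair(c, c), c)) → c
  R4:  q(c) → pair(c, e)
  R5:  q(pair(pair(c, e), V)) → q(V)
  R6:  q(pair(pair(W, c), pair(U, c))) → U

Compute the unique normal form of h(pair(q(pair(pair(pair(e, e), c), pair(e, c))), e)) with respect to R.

1. h(pair(q(pair(pair(pair(e, e), c), pair(e, c))), e))  →  pair(q(pair(pair(pair(e, e), c), pair(e, c))), e)   [R2 at ε]
2. pair(q(pair(pair(pair(e, e), c), pair(e, c))), e)  →  pair(e, e)   [R6 at 1]

pair(e, e)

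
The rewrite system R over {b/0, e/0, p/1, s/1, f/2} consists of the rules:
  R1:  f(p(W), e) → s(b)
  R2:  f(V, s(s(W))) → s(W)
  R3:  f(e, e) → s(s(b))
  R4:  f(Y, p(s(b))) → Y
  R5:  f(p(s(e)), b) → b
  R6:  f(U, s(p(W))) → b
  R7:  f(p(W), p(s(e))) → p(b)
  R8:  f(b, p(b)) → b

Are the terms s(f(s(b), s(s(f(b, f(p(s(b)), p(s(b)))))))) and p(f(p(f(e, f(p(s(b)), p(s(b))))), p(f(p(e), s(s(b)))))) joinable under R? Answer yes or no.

Reduce t₁ = s(f(s(b), s(s(f(b, f(p(s(b)), p(s(b)))))))):
1. s(f(s(b), s(s(f(b, f(p(s(b)), p(s(b))))))))  →  s(s(f(b, f(p(s(b)), p(s(b))))))   [R2 at 1]
2. s(s(f(b, f(p(s(b)), p(s(b))))))  →  s(s(f(b, p(s(b)))))   [R4 at 1.1.2]
3. s(s(f(b, p(s(b)))))  →  s(s(b))   [R4 at 1.1]

Reduce t₂ = p(f(p(f(e, f(p(s(b)), p(s(b))))), p(f(p(e), s(s(b)))))):
1. p(f(p(f(e, f(p(s(b)), p(s(b))))), p(f(p(e), s(s(b))))))  →  p(f(p(f(e, p(s(b)))), p(f(p(e), s(s(b))))))   [R4 at 1.1.1.2]
2. p(f(p(f(e, p(s(b)))), p(f(p(e), s(s(b))))))  →  p(f(p(e), p(f(p(e), s(s(b))))))   [R4 at 1.1.1]
3. p(f(p(e), p(f(p(e), s(s(b))))))  →  p(f(p(e), p(s(b))))   [R2 at 1.2.1]
4. p(f(p(e), p(s(b))))  →  p(p(e))   [R4 at 1]

no — NF(t₁) = s(s(b)), NF(t₂) = p(p(e))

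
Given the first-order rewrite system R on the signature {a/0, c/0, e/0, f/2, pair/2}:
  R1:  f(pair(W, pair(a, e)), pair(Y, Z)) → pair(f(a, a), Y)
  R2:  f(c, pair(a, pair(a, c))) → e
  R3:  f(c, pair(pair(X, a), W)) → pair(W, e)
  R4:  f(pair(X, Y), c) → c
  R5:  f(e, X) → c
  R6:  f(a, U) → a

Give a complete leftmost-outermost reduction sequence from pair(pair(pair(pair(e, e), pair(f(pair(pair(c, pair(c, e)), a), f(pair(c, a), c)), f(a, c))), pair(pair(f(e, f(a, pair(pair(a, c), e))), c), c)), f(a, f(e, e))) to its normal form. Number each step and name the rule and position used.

1. pair(pair(pair(pair(e, e), pair(f(pair(pair(c, pair(c, e)), a), f(pair(c, a), c)), f(a, c))), pair(pair(f(e, f(a, pair(pair(a, c), e))), c), c)), f(a, f(e, e)))  →  pair(pair(pair(pair(e, e), pair(f(pair(pair(c, pair(c, e)), a), c), f(a, c))), pair(pair(f(e, f(a, pair(pair(a, c), e))), c), c)), f(a, f(e, e)))   [R4 at 1.1.2.1.2]
2. pair(pair(pair(pair(e, e), pair(f(pair(pair(c, pair(c, e)), a), c), f(a, c))), pair(pair(f(e, f(a, pair(pair(a, c), e))), c), c)), f(a, f(e, e)))  →  pair(pair(pair(pair(e, e), pair(c, f(a, c))), pair(pair(f(e, f(a, pair(pair(a, c), e))), c), c)), f(a, f(e, e)))   [R4 at 1.1.2.1]
3. pair(pair(pair(pair(e, e), pair(c, f(a, c))), pair(pair(f(e, f(a, pair(pair(a, c), e))), c), c)), f(a, f(e, e)))  →  pair(pair(pair(pair(e, e), pair(c, a)), pair(pair(f(e, f(a, pair(pair(a, c), e))), c), c)), f(a, f(e, e)))   [R6 at 1.1.2.2]
4. pair(pair(pair(pair(e, e), pair(c, a)), pair(pair(f(e, f(a, pair(pair(a, c), e))), c), c)), f(a, f(e, e)))  →  pair(pair(pair(pair(e, e), pair(c, a)), pair(pair(c, c), c)), f(a, f(e, e)))   [R5 at 1.2.1.1]
5. pair(pair(pair(pair(e, e), pair(c, a)), pair(pair(c, c), c)), f(a, f(e, e)))  →  pair(pair(pair(pair(e, e), pair(c, a)), pair(pair(c, c), c)), a)   [R6 at 2]

pair(pair(pair(pair(e, e), pair(c, a)), pair(pair(c, c), c)), a)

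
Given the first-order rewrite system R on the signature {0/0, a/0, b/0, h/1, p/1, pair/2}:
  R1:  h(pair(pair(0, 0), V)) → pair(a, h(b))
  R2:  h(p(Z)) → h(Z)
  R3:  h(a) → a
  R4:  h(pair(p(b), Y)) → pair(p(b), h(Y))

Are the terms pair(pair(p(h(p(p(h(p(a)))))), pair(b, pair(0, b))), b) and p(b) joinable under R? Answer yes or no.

Reduce t₁ = pair(pair(p(h(p(p(h(p(a)))))), pair(b, pair(0, b))), b):
1. pair(pair(p(h(p(p(h(p(a)))))), pair(b, pair(0, b))), b)  →  pair(pair(p(h(p(h(p(a))))), pair(b, pair(0, b))), b)   [R2 at 1.1.1]
2. pair(pair(p(h(p(h(p(a))))), pair(b, pair(0, b))), b)  →  pair(pair(p(h(h(p(a)))), pair(b, pair(0, b))), b)   [R2 at 1.1.1]
3. pair(pair(p(h(h(p(a)))), pair(b, pair(0, b))), b)  →  pair(pair(p(h(h(a))), pair(b, pair(0, b))), b)   [R2 at 1.1.1.1]
4. pair(pair(p(h(h(a))), pair(b, pair(0, b))), b)  →  pair(pair(p(h(a)), pair(b, pair(0, b))), b)   [R3 at 1.1.1.1]
5. pair(pair(p(h(a)), pair(b, pair(0, b))), b)  →  pair(pair(p(a), pair(b, pair(0, b))), b)   [R3 at 1.1.1]

Reduce t₂ = p(b):

no — NF(t₁) = pair(pair(p(a), pair(b, pair(0, b))), b), NF(t₂) = p(b)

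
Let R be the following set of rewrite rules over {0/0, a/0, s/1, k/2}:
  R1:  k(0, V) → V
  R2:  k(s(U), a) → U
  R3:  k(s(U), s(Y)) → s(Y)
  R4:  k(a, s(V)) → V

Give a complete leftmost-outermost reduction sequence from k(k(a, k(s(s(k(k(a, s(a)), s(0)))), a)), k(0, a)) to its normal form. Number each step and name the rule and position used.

1. k(k(a, k(s(s(k(k(a, s(a)), s(0)))), a)), k(0, a))  →  k(k(a, s(k(k(a, s(a)), s(0)))), k(0, a))   [R2 at 1.2]
2. k(k(a, s(k(k(a, s(a)), s(0)))), k(0, a))  →  k(k(k(a, s(a)), s(0)), k(0, a))   [R4 at 1]
3. k(k(k(a, s(a)), s(0)), k(0, a))  →  k(k(a, s(0)), k(0, a))   [R4 at 1.1]
4. k(k(a, s(0)), k(0, a))  →  k(0, k(0, a))   [R4 at 1]
5. k(0, k(0, a))  →  k(0, a)   [R1 at ε]
6. k(0, a)  →  a   [R1 at ε]

a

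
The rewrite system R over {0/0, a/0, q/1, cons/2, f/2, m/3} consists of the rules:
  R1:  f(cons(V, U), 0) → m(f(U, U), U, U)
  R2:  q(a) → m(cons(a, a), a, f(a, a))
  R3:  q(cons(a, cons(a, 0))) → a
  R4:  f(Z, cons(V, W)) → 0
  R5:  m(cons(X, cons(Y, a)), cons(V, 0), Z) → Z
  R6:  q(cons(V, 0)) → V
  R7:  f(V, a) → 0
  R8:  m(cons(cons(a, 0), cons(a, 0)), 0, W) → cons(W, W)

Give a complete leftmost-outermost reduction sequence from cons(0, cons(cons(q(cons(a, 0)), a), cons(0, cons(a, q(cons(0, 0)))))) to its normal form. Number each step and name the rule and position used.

cons(0, cons(cons(a, a), cons(0, cons(a, 0))))

1. cons(0, cons(cons(q(cons(a, 0)), a), cons(0, cons(a, q(cons(0, 0))))))  →  cons(0, cons(cons(a, a), cons(0, cons(a, q(cons(0, 0))))))   [R6 at 2.1.1]
2. cons(0, cons(cons(a, a), cons(0, cons(a, q(cons(0, 0))))))  →  cons(0, cons(cons(a, a), cons(0, cons(a, 0))))   [R6 at 2.2.2.2]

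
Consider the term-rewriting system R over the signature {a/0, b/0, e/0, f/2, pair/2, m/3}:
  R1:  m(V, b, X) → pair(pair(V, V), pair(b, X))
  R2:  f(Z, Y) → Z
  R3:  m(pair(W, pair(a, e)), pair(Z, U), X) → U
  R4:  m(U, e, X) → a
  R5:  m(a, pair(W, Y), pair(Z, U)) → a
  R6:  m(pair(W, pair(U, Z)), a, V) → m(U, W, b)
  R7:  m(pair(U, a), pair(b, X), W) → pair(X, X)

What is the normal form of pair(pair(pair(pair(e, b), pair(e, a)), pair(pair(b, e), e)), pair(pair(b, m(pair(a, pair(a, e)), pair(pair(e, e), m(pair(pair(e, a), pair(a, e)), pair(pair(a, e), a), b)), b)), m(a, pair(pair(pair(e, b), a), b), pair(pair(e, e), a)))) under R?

pair(pair(pair(pair(e, b), pair(e, a)), pair(pair(b, e), e)), pair(pair(b, a), a))

1. pair(pair(pair(pair(e, b), pair(e, a)), pair(pair(b, e), e)), pair(pair(b, m(pair(a, pair(a, e)), pair(pair(e, e), m(pair(pair(e, a), pair(a, e)), pair(pair(a, e), a), b)), b)), m(a, pair(pair(pair(e, b), a), b), pair(pair(e, e), a))))  →  pair(pair(pair(pair(e, b), pair(e, a)), pair(pair(b, e), e)), pair(pair(b, m(pair(pair(e, a), pair(a, e)), pair(pair(a, e), a), b)), m(a, pair(pair(pair(e, b), a), b), pair(pair(e, e), a))))   [R3 at 2.1.2]
2. pair(pair(pair(pair(e, b), pair(e, a)), pair(pair(b, e), e)), pair(pair(b, m(pair(pair(e, a), pair(a, e)), pair(pair(a, e), a), b)), m(a, pair(pair(pair(e, b), a), b), pair(pair(e, e), a))))  →  pair(pair(pair(pair(e, b), pair(e, a)), pair(pair(b, e), e)), pair(pair(b, a), m(a, pair(pair(pair(e, b), a), b), pair(pair(e, e), a))))   [R3 at 2.1.2]
3. pair(pair(pair(pair(e, b), pair(e, a)), pair(pair(b, e), e)), pair(pair(b, a), m(a, pair(pair(pair(e, b), a), b), pair(pair(e, e), a))))  →  pair(pair(pair(pair(e, b), pair(e, a)), pair(pair(b, e), e)), pair(pair(b, a), a))   [R5 at 2.2]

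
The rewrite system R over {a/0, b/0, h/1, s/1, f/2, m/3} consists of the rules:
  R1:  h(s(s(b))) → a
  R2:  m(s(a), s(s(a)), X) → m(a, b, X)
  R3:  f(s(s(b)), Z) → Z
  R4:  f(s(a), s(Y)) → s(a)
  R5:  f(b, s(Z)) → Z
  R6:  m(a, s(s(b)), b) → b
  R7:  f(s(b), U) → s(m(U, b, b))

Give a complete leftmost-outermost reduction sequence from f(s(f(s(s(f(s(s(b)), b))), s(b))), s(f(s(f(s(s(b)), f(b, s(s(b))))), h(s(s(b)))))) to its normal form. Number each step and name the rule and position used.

1. f(s(f(s(s(f(s(s(b)), b))), s(b))), s(f(s(f(s(s(b)), f(b, s(s(b))))), h(s(s(b))))))  →  f(s(f(s(s(b)), s(b))), s(f(s(f(s(s(b)), f(b, s(s(b))))), h(s(s(b))))))   [R3 at 1.1.1.1.1]
2. f(s(f(s(s(b)), s(b))), s(f(s(f(s(s(b)), f(b, s(s(b))))), h(s(s(b))))))  →  f(s(s(b)), s(f(s(f(s(s(b)), f(b, s(s(b))))), h(s(s(b))))))   [R3 at 1.1]
3. f(s(s(b)), s(f(s(f(s(s(b)), f(b, s(s(b))))), h(s(s(b))))))  →  s(f(s(f(s(s(b)), f(b, s(s(b))))), h(s(s(b)))))   [R3 at ε]
4. s(f(s(f(s(s(b)), f(b, s(s(b))))), h(s(s(b)))))  →  s(f(s(f(b, s(s(b)))), h(s(s(b)))))   [R3 at 1.1.1]
5. s(f(s(f(b, s(s(b)))), h(s(s(b)))))  →  s(f(s(s(b)), h(s(s(b)))))   [R5 at 1.1.1]
6. s(f(s(s(b)), h(s(s(b)))))  →  s(h(s(s(b))))   [R3 at 1]
7. s(h(s(s(b))))  →  s(a)   [R1 at 1]

s(a)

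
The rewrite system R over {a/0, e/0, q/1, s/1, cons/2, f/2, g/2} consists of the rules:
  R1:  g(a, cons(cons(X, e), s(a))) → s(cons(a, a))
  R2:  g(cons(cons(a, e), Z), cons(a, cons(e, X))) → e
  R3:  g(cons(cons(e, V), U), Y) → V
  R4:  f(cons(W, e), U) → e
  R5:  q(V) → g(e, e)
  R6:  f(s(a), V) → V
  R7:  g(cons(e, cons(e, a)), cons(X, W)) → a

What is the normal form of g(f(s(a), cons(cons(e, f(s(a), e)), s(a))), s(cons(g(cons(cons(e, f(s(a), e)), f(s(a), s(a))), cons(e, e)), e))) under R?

1. g(f(s(a), cons(cons(e, f(s(a), e)), s(a))), s(cons(g(cons(cons(e, f(s(a), e)), f(s(a), s(a))), cons(e, e)), e)))  →  g(cons(cons(e, f(s(a), e)), s(a)), s(cons(g(cons(cons(e, f(s(a), e)), f(s(a), s(a))), cons(e, e)), e)))   [R6 at 1]
2. g(cons(cons(e, f(s(a), e)), s(a)), s(cons(g(cons(cons(e, f(s(a), e)), f(s(a), s(a))), cons(e, e)), e)))  →  f(s(a), e)   [R3 at ε]
3. f(s(a), e)  →  e   [R6 at ε]

e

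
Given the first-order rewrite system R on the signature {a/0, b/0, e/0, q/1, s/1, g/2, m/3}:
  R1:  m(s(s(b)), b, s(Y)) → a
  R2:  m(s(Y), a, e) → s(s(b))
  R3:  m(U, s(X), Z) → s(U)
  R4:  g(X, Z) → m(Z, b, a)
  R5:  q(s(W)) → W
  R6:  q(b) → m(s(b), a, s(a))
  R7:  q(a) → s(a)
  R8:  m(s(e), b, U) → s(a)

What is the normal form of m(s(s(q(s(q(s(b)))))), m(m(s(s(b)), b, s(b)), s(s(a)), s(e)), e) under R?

1. m(s(s(q(s(q(s(b)))))), m(m(s(s(b)), b, s(b)), s(s(a)), s(e)), e)  →  m(s(s(q(s(b)))), m(m(s(s(b)), b, s(b)), s(s(a)), s(e)), e)   [R5 at 1.1.1]
2. m(s(s(q(s(b)))), m(m(s(s(b)), b, s(b)), s(s(a)), s(e)), e)  →  m(s(s(b)), m(m(s(s(b)), b, s(b)), s(s(a)), s(e)), e)   [R5 at 1.1.1]
3. m(s(s(b)), m(m(s(s(b)), b, s(b)), s(s(a)), s(e)), e)  →  m(s(s(b)), s(m(s(s(b)), b, s(b))), e)   [R3 at 2]
4. m(s(s(b)), s(m(s(s(b)), b, s(b))), e)  →  s(s(s(b)))   [R3 at ε]

s(s(s(b)))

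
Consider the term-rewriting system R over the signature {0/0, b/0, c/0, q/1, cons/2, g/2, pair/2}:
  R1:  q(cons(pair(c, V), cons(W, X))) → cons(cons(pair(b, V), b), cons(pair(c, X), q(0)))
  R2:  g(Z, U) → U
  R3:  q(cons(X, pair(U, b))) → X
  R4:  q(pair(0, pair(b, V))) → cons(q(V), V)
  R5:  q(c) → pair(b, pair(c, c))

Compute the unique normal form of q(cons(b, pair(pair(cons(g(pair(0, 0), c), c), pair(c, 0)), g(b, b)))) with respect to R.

b

1. q(cons(b, pair(pair(cons(g(pair(0, 0), c), c), pair(c, 0)), g(b, b))))  →  q(cons(b, pair(pair(cons(c, c), pair(c, 0)), g(b, b))))   [R2 at 1.2.1.1.1]
2. q(cons(b, pair(pair(cons(c, c), pair(c, 0)), g(b, b))))  →  q(cons(b, pair(pair(cons(c, c), pair(c, 0)), b)))   [R2 at 1.2.2]
3. q(cons(b, pair(pair(cons(c, c), pair(c, 0)), b)))  →  b   [R3 at ε]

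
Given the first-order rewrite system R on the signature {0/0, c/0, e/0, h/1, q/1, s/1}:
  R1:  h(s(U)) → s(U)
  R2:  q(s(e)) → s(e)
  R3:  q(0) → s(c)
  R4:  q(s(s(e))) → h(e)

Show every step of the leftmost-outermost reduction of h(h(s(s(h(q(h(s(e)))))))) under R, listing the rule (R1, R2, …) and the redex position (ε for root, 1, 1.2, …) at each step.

s(s(s(e)))

1. h(h(s(s(h(q(h(s(e))))))))  →  h(s(s(h(q(h(s(e)))))))   [R1 at 1]
2. h(s(s(h(q(h(s(e)))))))  →  s(s(h(q(h(s(e))))))   [R1 at ε]
3. s(s(h(q(h(s(e))))))  →  s(s(h(q(s(e)))))   [R1 at 1.1.1.1]
4. s(s(h(q(s(e)))))  →  s(s(h(s(e))))   [R2 at 1.1.1]
5. s(s(h(s(e))))  →  s(s(s(e)))   [R1 at 1.1]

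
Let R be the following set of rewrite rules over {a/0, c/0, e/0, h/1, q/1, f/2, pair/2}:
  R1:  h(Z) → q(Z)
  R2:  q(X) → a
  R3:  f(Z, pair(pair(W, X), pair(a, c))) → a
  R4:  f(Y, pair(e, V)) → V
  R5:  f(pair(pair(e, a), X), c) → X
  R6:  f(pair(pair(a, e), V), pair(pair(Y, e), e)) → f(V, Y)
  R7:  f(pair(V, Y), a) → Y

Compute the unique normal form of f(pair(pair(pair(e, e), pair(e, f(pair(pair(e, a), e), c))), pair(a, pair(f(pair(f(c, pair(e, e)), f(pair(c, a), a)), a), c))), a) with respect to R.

1. f(pair(pair(pair(e, e), pair(e, f(pair(pair(e, a), e), c))), pair(a, pair(f(pair(f(c, pair(e, e)), f(pair(c, a), a)), a), c))), a)  →  pair(a, pair(f(pair(f(c, pair(e, e)), f(pair(c, a), a)), a), c))   [R7 at ε]
2. pair(a, pair(f(pair(f(c, pair(e, e)), f(pair(c, a), a)), a), c))  →  pair(a, pair(f(pair(c, a), a), c))   [R7 at 2.1]
3. pair(a, pair(f(pair(c, a), a), c))  →  pair(a, pair(a, c))   [R7 at 2.1]

pair(a, pair(a, c))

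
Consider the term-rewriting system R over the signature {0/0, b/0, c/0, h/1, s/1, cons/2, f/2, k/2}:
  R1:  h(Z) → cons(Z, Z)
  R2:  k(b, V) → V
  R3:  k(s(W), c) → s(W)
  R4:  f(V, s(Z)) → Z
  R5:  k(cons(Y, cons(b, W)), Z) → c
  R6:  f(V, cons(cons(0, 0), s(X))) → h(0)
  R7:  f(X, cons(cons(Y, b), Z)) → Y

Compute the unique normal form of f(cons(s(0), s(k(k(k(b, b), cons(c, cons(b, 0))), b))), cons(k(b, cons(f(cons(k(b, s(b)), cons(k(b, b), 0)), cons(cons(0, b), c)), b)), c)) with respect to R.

1. f(cons(s(0), s(k(k(k(b, b), cons(c, cons(b, 0))), b))), cons(k(b, cons(f(cons(k(b, s(b)), cons(k(b, b), 0)), cons(cons(0, b), c)), b)), c))  →  f(cons(s(0), s(k(k(b, cons(c, cons(b, 0))), b))), cons(k(b, cons(f(cons(k(b, s(b)), cons(k(b, b), 0)), cons(cons(0, b), c)), b)), c))   [R2 at 1.2.1.1.1]
2. f(cons(s(0), s(k(k(b, cons(c, cons(b, 0))), b))), cons(k(b, cons(f(cons(k(b, s(b)), cons(k(b, b), 0)), cons(cons(0, b), c)), b)), c))  →  f(cons(s(0), s(k(cons(c, cons(b, 0)), b))), cons(k(b, cons(f(cons(k(b, s(b)), cons(k(b, b), 0)), cons(cons(0, b), c)), b)), c))   [R2 at 1.2.1.1]
3. f(cons(s(0), s(k(cons(c, cons(b, 0)), b))), cons(k(b, cons(f(cons(k(b, s(b)), cons(k(b, b), 0)), cons(cons(0, b), c)), b)), c))  →  f(cons(s(0), s(c)), cons(k(b, cons(f(cons(k(b, s(b)), cons(k(b, b), 0)), cons(cons(0, b), c)), b)), c))   [R5 at 1.2.1]
4. f(cons(s(0), s(c)), cons(k(b, cons(f(cons(k(b, s(b)), cons(k(b, b), 0)), cons(cons(0, b), c)), b)), c))  →  f(cons(s(0), s(c)), cons(cons(f(cons(k(b, s(b)), cons(k(b, b), 0)), cons(cons(0, b), c)), b), c))   [R2 at 2.1]
5. f(cons(s(0), s(c)), cons(cons(f(cons(k(b, s(b)), cons(k(b, b), 0)), cons(cons(0, b), c)), b), c))  →  f(cons(k(b, s(b)), cons(k(b, b), 0)), cons(cons(0, b), c))   [R7 at ε]
6. f(cons(k(b, s(b)), cons(k(b, b), 0)), cons(cons(0, b), c))  →  0   [R7 at ε]

0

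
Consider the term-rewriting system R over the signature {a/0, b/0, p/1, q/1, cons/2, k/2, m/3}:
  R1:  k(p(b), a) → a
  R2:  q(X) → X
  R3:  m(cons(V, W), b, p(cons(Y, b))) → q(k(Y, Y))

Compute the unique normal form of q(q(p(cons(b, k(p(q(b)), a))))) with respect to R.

p(cons(b, a))

1. q(q(p(cons(b, k(p(q(b)), a)))))  →  q(p(cons(b, k(p(q(b)), a))))   [R2 at ε]
2. q(p(cons(b, k(p(q(b)), a))))  →  p(cons(b, k(p(q(b)), a)))   [R2 at ε]
3. p(cons(b, k(p(q(b)), a)))  →  p(cons(b, k(p(b), a)))   [R2 at 1.2.1.1]
4. p(cons(b, k(p(b), a)))  →  p(cons(b, a))   [R1 at 1.2]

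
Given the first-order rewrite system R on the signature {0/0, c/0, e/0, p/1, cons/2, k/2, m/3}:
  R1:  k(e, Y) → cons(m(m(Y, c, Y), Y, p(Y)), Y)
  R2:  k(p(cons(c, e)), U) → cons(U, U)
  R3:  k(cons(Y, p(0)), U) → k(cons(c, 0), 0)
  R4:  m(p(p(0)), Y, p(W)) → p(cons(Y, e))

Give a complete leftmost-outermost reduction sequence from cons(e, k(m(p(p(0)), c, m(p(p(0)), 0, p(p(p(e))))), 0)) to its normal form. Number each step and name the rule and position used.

cons(e, cons(0, 0))

1. cons(e, k(m(p(p(0)), c, m(p(p(0)), 0, p(p(p(e))))), 0))  →  cons(e, k(m(p(p(0)), c, p(cons(0, e))), 0))   [R4 at 2.1.3]
2. cons(e, k(m(p(p(0)), c, p(cons(0, e))), 0))  →  cons(e, k(p(cons(c, e)), 0))   [R4 at 2.1]
3. cons(e, k(p(cons(c, e)), 0))  →  cons(e, cons(0, 0))   [R2 at 2]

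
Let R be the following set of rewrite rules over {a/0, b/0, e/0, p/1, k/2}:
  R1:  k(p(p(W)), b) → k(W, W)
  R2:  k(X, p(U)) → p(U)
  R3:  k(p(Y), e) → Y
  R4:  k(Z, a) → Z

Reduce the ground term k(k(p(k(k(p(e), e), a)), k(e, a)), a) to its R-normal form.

1. k(k(p(k(k(p(e), e), a)), k(e, a)), a)  →  k(p(k(k(p(e), e), a)), k(e, a))   [R4 at ε]
2. k(p(k(k(p(e), e), a)), k(e, a))  →  k(p(k(p(e), e)), k(e, a))   [R4 at 1.1]
3. k(p(k(p(e), e)), k(e, a))  →  k(p(e), k(e, a))   [R3 at 1.1]
4. k(p(e), k(e, a))  →  k(p(e), e)   [R4 at 2]
5. k(p(e), e)  →  e   [R3 at ε]

e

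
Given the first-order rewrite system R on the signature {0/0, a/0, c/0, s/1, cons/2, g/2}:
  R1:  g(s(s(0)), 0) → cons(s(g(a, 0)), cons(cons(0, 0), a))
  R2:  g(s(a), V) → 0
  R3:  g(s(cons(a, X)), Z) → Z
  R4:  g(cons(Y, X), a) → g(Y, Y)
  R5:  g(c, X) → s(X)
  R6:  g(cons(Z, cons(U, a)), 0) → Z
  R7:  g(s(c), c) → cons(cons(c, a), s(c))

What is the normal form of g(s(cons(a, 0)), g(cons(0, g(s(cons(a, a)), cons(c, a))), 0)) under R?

0

1. g(s(cons(a, 0)), g(cons(0, g(s(cons(a, a)), cons(c, a))), 0))  →  g(cons(0, g(s(cons(a, a)), cons(c, a))), 0)   [R3 at ε]
2. g(cons(0, g(s(cons(a, a)), cons(c, a))), 0)  →  g(cons(0, cons(c, a)), 0)   [R3 at 1.2]
3. g(cons(0, cons(c, a)), 0)  →  0   [R6 at ε]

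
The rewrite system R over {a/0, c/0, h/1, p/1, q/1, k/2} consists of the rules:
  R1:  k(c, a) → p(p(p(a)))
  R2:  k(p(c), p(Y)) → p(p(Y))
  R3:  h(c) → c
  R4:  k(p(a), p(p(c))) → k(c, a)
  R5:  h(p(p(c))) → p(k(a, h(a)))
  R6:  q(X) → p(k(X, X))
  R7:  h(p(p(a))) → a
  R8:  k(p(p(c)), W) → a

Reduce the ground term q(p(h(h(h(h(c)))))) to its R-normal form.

1. q(p(h(h(h(h(c))))))  →  p(k(p(h(h(h(h(c))))), p(h(h(h(h(c)))))))   [R6 at ε]
2. p(k(p(h(h(h(h(c))))), p(h(h(h(h(c)))))))  →  p(k(p(h(h(h(c)))), p(h(h(h(h(c)))))))   [R3 at 1.1.1.1.1.1]
3. p(k(p(h(h(h(c)))), p(h(h(h(h(c)))))))  →  p(k(p(h(h(c))), p(h(h(h(h(c)))))))   [R3 at 1.1.1.1.1]
4. p(k(p(h(h(c))), p(h(h(h(h(c)))))))  →  p(k(p(h(c)), p(h(h(h(h(c)))))))   [R3 at 1.1.1.1]
5. p(k(p(h(c)), p(h(h(h(h(c)))))))  →  p(k(p(c), p(h(h(h(h(c)))))))   [R3 at 1.1.1]
6. p(k(p(c), p(h(h(h(h(c)))))))  →  p(p(p(h(h(h(h(c)))))))   [R2 at 1]
7. p(p(p(h(h(h(h(c)))))))  →  p(p(p(h(h(h(c))))))   [R3 at 1.1.1.1.1.1]
8. p(p(p(h(h(h(c))))))  →  p(p(p(h(h(c)))))   [R3 at 1.1.1.1.1]
9. p(p(p(h(h(c)))))  →  p(p(p(h(c))))   [R3 at 1.1.1.1]
10. p(p(p(h(c))))  →  p(p(p(c)))   [R3 at 1.1.1]

p(p(p(c)))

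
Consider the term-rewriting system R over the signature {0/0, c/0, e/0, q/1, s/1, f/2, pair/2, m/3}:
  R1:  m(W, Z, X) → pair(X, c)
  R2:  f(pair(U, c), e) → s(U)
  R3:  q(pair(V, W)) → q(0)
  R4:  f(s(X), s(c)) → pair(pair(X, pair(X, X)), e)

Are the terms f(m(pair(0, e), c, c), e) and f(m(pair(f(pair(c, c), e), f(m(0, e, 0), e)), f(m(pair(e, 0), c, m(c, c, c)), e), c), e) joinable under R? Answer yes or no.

Reduce t₁ = f(m(pair(0, e), c, c), e):
1. f(m(pair(0, e), c, c), e)  →  f(pair(c, c), e)   [R1 at 1]
2. f(pair(c, c), e)  →  s(c)   [R2 at ε]

Reduce t₂ = f(m(pair(f(pair(c, c), e), f(m(0, e, 0), e)), f(m(pair(e, 0), c, m(c, c, c)), e), c), e):
1. f(m(pair(f(pair(c, c), e), f(m(0, e, 0), e)), f(m(pair(e, 0), c, m(c, c, c)), e), c), e)  →  f(pair(c, c), e)   [R1 at 1]
2. f(pair(c, c), e)  →  s(c)   [R2 at ε]

yes — NF(t₁) = s(c), NF(t₂) = s(c)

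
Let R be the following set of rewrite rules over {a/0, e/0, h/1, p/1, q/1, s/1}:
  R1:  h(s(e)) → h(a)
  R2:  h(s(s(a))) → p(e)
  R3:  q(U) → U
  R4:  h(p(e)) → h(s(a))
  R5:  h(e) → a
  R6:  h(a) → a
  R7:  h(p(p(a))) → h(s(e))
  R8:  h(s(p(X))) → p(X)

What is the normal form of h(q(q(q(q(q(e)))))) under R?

a

1. h(q(q(q(q(q(e))))))  →  h(q(q(q(q(e)))))   [R3 at 1]
2. h(q(q(q(q(e)))))  →  h(q(q(q(e))))   [R3 at 1]
3. h(q(q(q(e))))  →  h(q(q(e)))   [R3 at 1]
4. h(q(q(e)))  →  h(q(e))   [R3 at 1]
5. h(q(e))  →  h(e)   [R3 at 1]
6. h(e)  →  a   [R5 at ε]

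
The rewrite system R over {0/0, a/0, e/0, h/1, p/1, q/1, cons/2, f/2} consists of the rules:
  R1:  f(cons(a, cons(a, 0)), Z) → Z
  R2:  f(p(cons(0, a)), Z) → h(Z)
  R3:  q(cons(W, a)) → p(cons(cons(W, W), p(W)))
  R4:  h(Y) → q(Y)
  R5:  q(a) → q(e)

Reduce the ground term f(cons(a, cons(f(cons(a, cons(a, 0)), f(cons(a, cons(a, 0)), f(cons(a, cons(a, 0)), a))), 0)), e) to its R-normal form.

1. f(cons(a, cons(f(cons(a, cons(a, 0)), f(cons(a, cons(a, 0)), f(cons(a, cons(a, 0)), a))), 0)), e)  →  f(cons(a, cons(f(cons(a, cons(a, 0)), f(cons(a, cons(a, 0)), a)), 0)), e)   [R1 at 1.2.1]
2. f(cons(a, cons(f(cons(a, cons(a, 0)), f(cons(a, cons(a, 0)), a)), 0)), e)  →  f(cons(a, cons(f(cons(a, cons(a, 0)), a), 0)), e)   [R1 at 1.2.1]
3. f(cons(a, cons(f(cons(a, cons(a, 0)), a), 0)), e)  →  f(cons(a, cons(a, 0)), e)   [R1 at 1.2.1]
4. f(cons(a, cons(a, 0)), e)  →  e   [R1 at ε]

e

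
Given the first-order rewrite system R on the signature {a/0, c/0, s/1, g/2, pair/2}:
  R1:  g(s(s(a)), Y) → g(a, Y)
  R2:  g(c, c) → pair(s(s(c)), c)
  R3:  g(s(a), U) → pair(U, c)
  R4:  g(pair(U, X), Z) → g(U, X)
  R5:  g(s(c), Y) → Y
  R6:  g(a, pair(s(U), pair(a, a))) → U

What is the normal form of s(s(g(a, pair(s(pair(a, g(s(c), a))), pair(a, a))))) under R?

1. s(s(g(a, pair(s(pair(a, g(s(c), a))), pair(a, a)))))  →  s(s(pair(a, g(s(c), a))))   [R6 at 1.1]
2. s(s(pair(a, g(s(c), a))))  →  s(s(pair(a, a)))   [R5 at 1.1.2]

s(s(pair(a, a)))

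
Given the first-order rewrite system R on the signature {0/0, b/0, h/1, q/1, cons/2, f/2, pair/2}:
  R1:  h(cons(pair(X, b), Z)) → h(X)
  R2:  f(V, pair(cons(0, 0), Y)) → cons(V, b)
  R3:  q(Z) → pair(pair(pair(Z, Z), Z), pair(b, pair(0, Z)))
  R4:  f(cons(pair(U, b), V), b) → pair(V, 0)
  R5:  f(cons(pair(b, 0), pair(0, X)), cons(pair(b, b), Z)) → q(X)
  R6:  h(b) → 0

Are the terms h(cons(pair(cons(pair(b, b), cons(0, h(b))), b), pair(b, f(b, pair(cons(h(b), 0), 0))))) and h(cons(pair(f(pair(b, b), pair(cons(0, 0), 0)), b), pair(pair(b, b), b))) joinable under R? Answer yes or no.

Reduce t₁ = h(cons(pair(cons(pair(b, b), cons(0, h(b))), b), pair(b, f(b, pair(cons(h(b), 0), 0))))):
1. h(cons(pair(cons(pair(b, b), cons(0, h(b))), b), pair(b, f(b, pair(cons(h(b), 0), 0)))))  →  h(cons(pair(b, b), cons(0, h(b))))   [R1 at ε]
2. h(cons(pair(b, b), cons(0, h(b))))  →  h(b)   [R1 at ε]
3. h(b)  →  0   [R6 at ε]

Reduce t₂ = h(cons(pair(f(pair(b, b), pair(cons(0, 0), 0)), b), pair(pair(b, b), b))):
1. h(cons(pair(f(pair(b, b), pair(cons(0, 0), 0)), b), pair(pair(b, b), b)))  →  h(f(pair(b, b), pair(cons(0, 0), 0)))   [R1 at ε]
2. h(f(pair(b, b), pair(cons(0, 0), 0)))  →  h(cons(pair(b, b), b))   [R2 at 1]
3. h(cons(pair(b, b), b))  →  h(b)   [R1 at ε]
4. h(b)  →  0   [R6 at ε]

yes — NF(t₁) = 0, NF(t₂) = 0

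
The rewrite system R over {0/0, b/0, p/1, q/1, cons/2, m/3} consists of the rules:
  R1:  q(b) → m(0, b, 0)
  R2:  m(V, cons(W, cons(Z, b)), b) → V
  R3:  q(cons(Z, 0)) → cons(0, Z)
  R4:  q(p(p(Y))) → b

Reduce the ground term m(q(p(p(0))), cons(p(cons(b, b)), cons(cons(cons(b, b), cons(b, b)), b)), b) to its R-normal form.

b

1. m(q(p(p(0))), cons(p(cons(b, b)), cons(cons(cons(b, b), cons(b, b)), b)), b)  →  q(p(p(0)))   [R2 at ε]
2. q(p(p(0)))  →  b   [R4 at ε]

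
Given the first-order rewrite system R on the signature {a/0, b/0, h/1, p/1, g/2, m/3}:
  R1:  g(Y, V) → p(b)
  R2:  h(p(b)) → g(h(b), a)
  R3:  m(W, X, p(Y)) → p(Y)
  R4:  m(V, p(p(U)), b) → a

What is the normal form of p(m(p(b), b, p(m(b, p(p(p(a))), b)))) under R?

1. p(m(p(b), b, p(m(b, p(p(p(a))), b))))  →  p(p(m(b, p(p(p(a))), b)))   [R3 at 1]
2. p(p(m(b, p(p(p(a))), b)))  →  p(p(a))   [R4 at 1.1]

p(p(a))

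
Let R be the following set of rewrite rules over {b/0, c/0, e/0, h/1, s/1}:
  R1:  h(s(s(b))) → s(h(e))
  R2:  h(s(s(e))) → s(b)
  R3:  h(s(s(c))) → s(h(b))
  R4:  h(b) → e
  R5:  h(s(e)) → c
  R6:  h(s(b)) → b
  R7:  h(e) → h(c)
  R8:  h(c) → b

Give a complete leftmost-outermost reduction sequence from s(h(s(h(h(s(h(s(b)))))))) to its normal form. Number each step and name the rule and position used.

s(c)

1. s(h(s(h(h(s(h(s(b))))))))  →  s(h(s(h(h(s(b))))))   [R6 at 1.1.1.1.1.1]
2. s(h(s(h(h(s(b))))))  →  s(h(s(h(b))))   [R6 at 1.1.1.1]
3. s(h(s(h(b))))  →  s(h(s(e)))   [R4 at 1.1.1]
4. s(h(s(e)))  →  s(c)   [R5 at 1]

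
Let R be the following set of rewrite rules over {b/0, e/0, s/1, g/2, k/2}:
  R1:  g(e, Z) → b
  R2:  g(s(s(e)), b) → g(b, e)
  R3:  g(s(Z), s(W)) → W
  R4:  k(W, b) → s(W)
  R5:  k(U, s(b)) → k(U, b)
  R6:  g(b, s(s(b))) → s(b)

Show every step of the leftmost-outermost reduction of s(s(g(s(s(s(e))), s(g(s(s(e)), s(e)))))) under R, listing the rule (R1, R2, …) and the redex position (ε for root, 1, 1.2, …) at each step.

s(s(e))

1. s(s(g(s(s(s(e))), s(g(s(s(e)), s(e))))))  →  s(s(g(s(s(e)), s(e))))   [R3 at 1.1]
2. s(s(g(s(s(e)), s(e))))  →  s(s(e))   [R3 at 1.1]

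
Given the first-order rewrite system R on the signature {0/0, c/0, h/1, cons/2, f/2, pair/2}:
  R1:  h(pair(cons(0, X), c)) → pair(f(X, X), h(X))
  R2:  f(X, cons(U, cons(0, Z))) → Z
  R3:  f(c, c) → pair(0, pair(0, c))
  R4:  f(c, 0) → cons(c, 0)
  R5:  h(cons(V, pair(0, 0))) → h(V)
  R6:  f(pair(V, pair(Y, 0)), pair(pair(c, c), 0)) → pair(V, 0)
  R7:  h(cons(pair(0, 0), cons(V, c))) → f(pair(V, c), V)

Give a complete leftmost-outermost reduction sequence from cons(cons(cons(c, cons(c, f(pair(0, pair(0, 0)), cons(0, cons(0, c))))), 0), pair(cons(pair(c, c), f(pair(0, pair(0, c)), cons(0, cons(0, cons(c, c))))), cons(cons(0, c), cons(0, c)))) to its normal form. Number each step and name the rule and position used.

cons(cons(cons(c, cons(c, c)), 0), pair(cons(pair(c, c), cons(c, c)), cons(cons(0, c), cons(0, c))))

1. cons(cons(cons(c, cons(c, f(pair(0, pair(0, 0)), cons(0, cons(0, c))))), 0), pair(cons(pair(c, c), f(pair(0, pair(0, c)), cons(0, cons(0, cons(c, c))))), cons(cons(0, c), cons(0, c))))  →  cons(cons(cons(c, cons(c, c)), 0), pair(cons(pair(c, c), f(pair(0, pair(0, c)), cons(0, cons(0, cons(c, c))))), cons(cons(0, c), cons(0, c))))   [R2 at 1.1.2.2]
2. cons(cons(cons(c, cons(c, c)), 0), pair(cons(pair(c, c), f(pair(0, pair(0, c)), cons(0, cons(0, cons(c, c))))), cons(cons(0, c), cons(0, c))))  →  cons(cons(cons(c, cons(c, c)), 0), pair(cons(pair(c, c), cons(c, c)), cons(cons(0, c), cons(0, c))))   [R2 at 2.1.2]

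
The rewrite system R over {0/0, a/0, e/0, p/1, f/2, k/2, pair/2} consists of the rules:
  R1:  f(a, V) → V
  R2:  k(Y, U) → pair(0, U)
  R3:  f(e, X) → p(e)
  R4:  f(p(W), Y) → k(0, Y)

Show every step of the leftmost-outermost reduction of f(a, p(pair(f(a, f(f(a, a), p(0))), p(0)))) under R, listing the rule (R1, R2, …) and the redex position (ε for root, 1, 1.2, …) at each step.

p(pair(p(0), p(0)))

1. f(a, p(pair(f(a, f(f(a, a), p(0))), p(0))))  →  p(pair(f(a, f(f(a, a), p(0))), p(0)))   [R1 at ε]
2. p(pair(f(a, f(f(a, a), p(0))), p(0)))  →  p(pair(f(f(a, a), p(0)), p(0)))   [R1 at 1.1]
3. p(pair(f(f(a, a), p(0)), p(0)))  →  p(pair(f(a, p(0)), p(0)))   [R1 at 1.1.1]
4. p(pair(f(a, p(0)), p(0)))  →  p(pair(p(0), p(0)))   [R1 at 1.1]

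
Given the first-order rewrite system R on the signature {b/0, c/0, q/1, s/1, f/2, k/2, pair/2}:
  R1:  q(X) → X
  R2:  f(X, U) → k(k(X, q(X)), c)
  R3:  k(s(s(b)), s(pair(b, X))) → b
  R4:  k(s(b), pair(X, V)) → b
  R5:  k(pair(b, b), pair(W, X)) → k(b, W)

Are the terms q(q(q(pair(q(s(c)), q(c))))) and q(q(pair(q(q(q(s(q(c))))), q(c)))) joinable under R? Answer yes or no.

Reduce t₁ = q(q(q(pair(q(s(c)), q(c))))):
1. q(q(q(pair(q(s(c)), q(c)))))  →  q(q(pair(q(s(c)), q(c))))   [R1 at ε]
2. q(q(pair(q(s(c)), q(c))))  →  q(pair(q(s(c)), q(c)))   [R1 at ε]
3. q(pair(q(s(c)), q(c)))  →  pair(q(s(c)), q(c))   [R1 at ε]
4. pair(q(s(c)), q(c))  →  pair(s(c), q(c))   [R1 at 1]
5. pair(s(c), q(c))  →  pair(s(c), c)   [R1 at 2]

Reduce t₂ = q(q(pair(q(q(q(s(q(c))))), q(c)))):
1. q(q(pair(q(q(q(s(q(c))))), q(c))))  →  q(pair(q(q(q(s(q(c))))), q(c)))   [R1 at ε]
2. q(pair(q(q(q(s(q(c))))), q(c)))  →  pair(q(q(q(s(q(c))))), q(c))   [R1 at ε]
3. pair(q(q(q(s(q(c))))), q(c))  →  pair(q(q(s(q(c)))), q(c))   [R1 at 1]
4. pair(q(q(s(q(c)))), q(c))  →  pair(q(s(q(c))), q(c))   [R1 at 1]
5. pair(q(s(q(c))), q(c))  →  pair(s(q(c)), q(c))   [R1 at 1]
6. pair(s(q(c)), q(c))  →  pair(s(c), q(c))   [R1 at 1.1]
7. pair(s(c), q(c))  →  pair(s(c), c)   [R1 at 2]

yes — NF(t₁) = pair(s(c), c), NF(t₂) = pair(s(c), c)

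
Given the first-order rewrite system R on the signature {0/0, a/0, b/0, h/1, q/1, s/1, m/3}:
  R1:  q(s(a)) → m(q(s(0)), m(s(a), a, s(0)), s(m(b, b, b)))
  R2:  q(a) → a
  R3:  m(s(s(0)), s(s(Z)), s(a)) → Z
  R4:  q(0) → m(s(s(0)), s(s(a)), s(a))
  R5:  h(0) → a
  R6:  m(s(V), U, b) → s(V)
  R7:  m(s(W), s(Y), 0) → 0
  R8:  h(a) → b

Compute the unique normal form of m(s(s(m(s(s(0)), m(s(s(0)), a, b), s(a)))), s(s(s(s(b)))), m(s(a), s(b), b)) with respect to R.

1. m(s(s(m(s(s(0)), m(s(s(0)), a, b), s(a)))), s(s(s(s(b)))), m(s(a), s(b), b))  →  m(s(s(m(s(s(0)), s(s(0)), s(a)))), s(s(s(s(b)))), m(s(a), s(b), b))   [R6 at 1.1.1.2]
2. m(s(s(m(s(s(0)), s(s(0)), s(a)))), s(s(s(s(b)))), m(s(a), s(b), b))  →  m(s(s(0)), s(s(s(s(b)))), m(s(a), s(b), b))   [R3 at 1.1.1]
3. m(s(s(0)), s(s(s(s(b)))), m(s(a), s(b), b))  →  m(s(s(0)), s(s(s(s(b)))), s(a))   [R6 at 3]
4. m(s(s(0)), s(s(s(s(b)))), s(a))  →  s(s(b))   [R3 at ε]

s(s(b))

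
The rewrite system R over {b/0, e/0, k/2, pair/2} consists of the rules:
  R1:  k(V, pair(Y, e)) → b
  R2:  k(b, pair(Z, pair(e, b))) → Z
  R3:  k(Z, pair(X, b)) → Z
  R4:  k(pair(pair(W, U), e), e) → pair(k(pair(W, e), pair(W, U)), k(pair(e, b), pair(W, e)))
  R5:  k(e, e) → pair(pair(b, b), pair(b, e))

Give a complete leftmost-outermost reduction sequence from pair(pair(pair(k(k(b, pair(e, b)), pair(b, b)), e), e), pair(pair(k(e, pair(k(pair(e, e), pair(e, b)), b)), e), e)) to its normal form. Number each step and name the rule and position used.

1. pair(pair(pair(k(k(b, pair(e, b)), pair(b, b)), e), e), pair(pair(k(e, pair(k(pair(e, e), pair(e, b)), b)), e), e))  →  pair(pair(pair(k(b, pair(e, b)), e), e), pair(pair(k(e, pair(k(pair(e, e), pair(e, b)), b)), e), e))   [R3 at 1.1.1]
2. pair(pair(pair(k(b, pair(e, b)), e), e), pair(pair(k(e, pair(k(pair(e, e), pair(e, b)), b)), e), e))  →  pair(pair(pair(b, e), e), pair(pair(k(e, pair(k(pair(e, e), pair(e, b)), b)), e), e))   [R3 at 1.1.1]
3. pair(pair(pair(b, e), e), pair(pair(k(e, pair(k(pair(e, e), pair(e, b)), b)), e), e))  →  pair(pair(pair(b, e), e), pair(pair(e, e), e))   [R3 at 2.1.1]

pair(pair(pair(b, e), e), pair(pair(e, e), e))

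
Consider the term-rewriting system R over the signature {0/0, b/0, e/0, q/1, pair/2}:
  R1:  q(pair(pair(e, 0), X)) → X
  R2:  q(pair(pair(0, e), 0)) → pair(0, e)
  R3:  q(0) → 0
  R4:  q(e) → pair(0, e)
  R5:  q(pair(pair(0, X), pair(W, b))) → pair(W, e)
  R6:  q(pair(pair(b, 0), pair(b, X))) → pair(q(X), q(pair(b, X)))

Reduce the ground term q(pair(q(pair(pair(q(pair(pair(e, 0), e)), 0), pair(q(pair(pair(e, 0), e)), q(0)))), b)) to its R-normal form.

1. q(pair(q(pair(pair(q(pair(pair(e, 0), e)), 0), pair(q(pair(pair(e, 0), e)), q(0)))), b))  →  q(pair(q(pair(pair(e, 0), pair(q(pair(pair(e, 0), e)), q(0)))), b))   [R1 at 1.1.1.1.1]
2. q(pair(q(pair(pair(e, 0), pair(q(pair(pair(e, 0), e)), q(0)))), b))  →  q(pair(pair(q(pair(pair(e, 0), e)), q(0)), b))   [R1 at 1.1]
3. q(pair(pair(q(pair(pair(e, 0), e)), q(0)), b))  →  q(pair(pair(e, q(0)), b))   [R1 at 1.1.1]
4. q(pair(pair(e, q(0)), b))  →  q(pair(pair(e, 0), b))   [R3 at 1.1.2]
5. q(pair(pair(e, 0), b))  →  b   [R1 at ε]

b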